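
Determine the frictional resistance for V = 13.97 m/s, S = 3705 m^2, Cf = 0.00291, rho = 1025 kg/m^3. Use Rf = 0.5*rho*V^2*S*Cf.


Formula: Rf = 0.5 * rho * V^2 * S * Cf
Step 1 — V^2 = 13.97^2 = 195.1609
Step 2 — 0.5 * rho * V^2 = 0.5 * 1025 * 195.1609 = 100019.96125
Step 3 — Rf = 100019.96125 * 3705 * 0.00291 ≈ 1078400 N (5 s.f.)

1078400 N


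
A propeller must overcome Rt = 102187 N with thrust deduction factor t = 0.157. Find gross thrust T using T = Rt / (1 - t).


Formula: T = Rt / (1 - t)
Step 1 — (1 - t) = 1 - 0.157 = 0.843
Step 2 — T = 102187 / 0.843 ≈ 121220 N (5 s.f.)

121220 N


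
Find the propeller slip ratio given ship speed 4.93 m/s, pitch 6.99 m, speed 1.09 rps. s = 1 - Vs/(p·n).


Formula: s = 1 - Vs / (p * n)
Step 1 — p * n = 6.99 * 1.09 = 7.6191
Step 2 — Vs / (p*n) = 4.93 / 7.6191 = 0.647058 (6 d.p.)
Step 3 — s = 1 - 0.647058 = 0.352942

0.352942


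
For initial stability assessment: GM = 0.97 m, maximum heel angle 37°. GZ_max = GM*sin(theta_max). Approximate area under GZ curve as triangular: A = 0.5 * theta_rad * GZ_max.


Formula: GZ_max = GM * sin(theta); Area = 0.5 * theta_rad * GZ_max
Step 1 — GZ_max = 0.97 * sin(37°) = 0.97 * 0.601815 = 0.583761 m
Step 2 — theta_rad = 37 * pi/180 = 0.645772 rad
Step 3 — Area = 0.5 * 0.645772 * 0.583761 ≈ 0.18849 m·rad (5 s.f.)

0.18849 m·rad


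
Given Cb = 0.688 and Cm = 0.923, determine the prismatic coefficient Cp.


Formula: Cp = Cb / Cm
Substituting: Cp = 0.688 / 0.923
Result: Cp ≈ 0.74540 (5 s.f.)

0.74540


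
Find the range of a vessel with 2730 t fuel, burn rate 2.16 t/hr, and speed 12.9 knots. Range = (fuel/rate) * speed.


Formula: endurance = fuel / rate; range = endurance * speed
Step 1 — endurance = 2730 / 2.16 = 1263.8889 hours
Step 2 — range = 1263.8889 * 12.9 ≈ 16304 nautical miles (5 s.f.)

16304 NM


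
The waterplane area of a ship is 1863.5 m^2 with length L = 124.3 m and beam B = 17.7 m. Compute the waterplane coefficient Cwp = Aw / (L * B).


Formula: Cwp = Aw / (L * B)
Step 1 — L * B = 124.3 * 17.7 = 2200.11 m^2
Step 2 — Cwp = 1863.5 / 2200.11 ≈ 0.84700 (5 s.f.)

0.84700


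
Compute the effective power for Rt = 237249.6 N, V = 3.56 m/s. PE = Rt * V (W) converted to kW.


Formula: PE = Rt * V / 1000 (kW)
Step 1 — PE (W) = 237249.6 * 3.56 = 844608.576 W
Step 2 — PE (kW) = 844608.576 / 1000 ≈ 844.61 kW (5 s.f.)

844.61 kW


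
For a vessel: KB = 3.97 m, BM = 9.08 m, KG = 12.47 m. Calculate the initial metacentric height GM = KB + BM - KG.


Formula: GM = KB + BM - KG
Step 1 — KM = KB + BM = 3.97 + 9.08 = 13.05 m
Step 2 — GM = KM - KG = 13.05 - 12.47 = 0.58 m

0.58 m


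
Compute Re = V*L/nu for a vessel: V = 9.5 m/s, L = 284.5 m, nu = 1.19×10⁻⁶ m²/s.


Formula: Re = V * L / nu
Step 1 — V * L = 9.5 * 284.5 = 2702.75 m^2/s
Step 2 — Re = 2702.75 / 1.19e-6 = 2.27e+09

2.27e+09


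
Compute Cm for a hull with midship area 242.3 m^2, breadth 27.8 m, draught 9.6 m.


Formula: Cm = Am / (B * T)
Step 1 — B * T = 27.8 * 9.6 = 266.88 m^2
Step 2 — Cm = 242.3 / 266.88 ≈ 0.90790 (5 s.f.)

0.90790


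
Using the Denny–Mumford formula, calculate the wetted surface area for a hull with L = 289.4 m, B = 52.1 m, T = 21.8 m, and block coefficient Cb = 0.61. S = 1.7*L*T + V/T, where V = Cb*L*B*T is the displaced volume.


Formula: S = 1.7*L*T + V/T with V = Cb*L*B*T, i.e. S = L * (1.7*T + Cb*B)
Step 1 — 1.7*T = 1.7 * 21.8 = 37.06 m
Step 2 — Cb*B = 0.61 * 52.1 = 31.781 m
Step 3 — 1.7*T + Cb*B = 37.06 + 31.781 = 68.841 m
Step 4 — S = 289.4 * 68.841 ≈ 19923 m^2 (5 s.f.)

19923 m^2


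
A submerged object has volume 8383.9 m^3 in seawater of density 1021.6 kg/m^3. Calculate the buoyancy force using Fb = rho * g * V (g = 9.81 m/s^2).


Formula: Fb = rho * g * V
Substituting: Fb = 1021.6 * 9.81 * 8383.9
Intermediate: 1021.6 * 9.81 = 10021.896
Result: Fb = 10021.896 * 8383.9 ≈ 84023000 N (5 s.f.)

84023000 N


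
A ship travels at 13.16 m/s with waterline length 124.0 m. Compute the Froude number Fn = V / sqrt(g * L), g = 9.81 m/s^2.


Formula: Fn = V / sqrt(g * L)
Step 1 — g * L = 9.81 * 124.0 = 1216.44
Step 2 — sqrt(g * L) = sqrt(1216.44) = 34.8775
Step 3 — Fn = 13.16 / 34.8775 ≈ 0.37732 (5 s.f.)

0.37732


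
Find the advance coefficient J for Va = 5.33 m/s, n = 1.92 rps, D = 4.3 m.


Formula: J = Va / (n * D)
Step 1 — n * D = 1.92 * 4.3 = 8.256
Step 2 — J = 5.33 / 8.256 ≈ 0.64559 (5 s.f.)

0.64559


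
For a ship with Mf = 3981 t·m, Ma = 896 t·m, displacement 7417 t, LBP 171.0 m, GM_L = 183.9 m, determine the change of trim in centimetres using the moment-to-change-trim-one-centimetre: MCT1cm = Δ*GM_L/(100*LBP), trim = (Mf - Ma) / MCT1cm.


Formula: net trimming moment = Mf - Ma; MCT1cm = Δ*GM_L/(100*LBP); trim = net moment / MCT1cm
Step 1 — net trimming moment = 3981 - 896 = 3085 t·m
Step 2 — MCT1cm = 7417 * 183.9 / (100 * 171.0) = 79.7653 t·m/cm
Step 3 — trim = 3085 / 79.7653 ≈ 38.676 cm (5 s.f.)

38.676 cm


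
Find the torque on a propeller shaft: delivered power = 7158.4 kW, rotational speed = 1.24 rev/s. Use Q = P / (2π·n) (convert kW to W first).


Formula: Q = P_W / (2 * pi * n)
Step 1 — P_W = 7158.4 kW * 1000 = 7158400.0 W
Step 2 — 2 * pi * n = 2 * pi * 1.24 = 7.79115
Step 3 — Q = 7158400.0 / 7.79115 ≈ 918790 N·m (5 s.f.)

918790 N·m


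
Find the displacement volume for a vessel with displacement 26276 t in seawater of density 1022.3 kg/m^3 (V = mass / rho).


Formula: V = mass / rho
Step 1 — convert tonnes to kg: 26276 t * 1000 = 26276000 kg
Step 2 — V = 26276000 / 1022.3 ≈ 25703 m^3 (5 s.f.)

25703 m^3


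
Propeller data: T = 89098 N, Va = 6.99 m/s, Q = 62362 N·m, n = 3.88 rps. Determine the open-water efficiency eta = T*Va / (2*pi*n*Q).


Formula: eta = T * Va / (2 * pi * n * Q)
Step 1 — numerator = T * Va = 89098 * 6.99 = 622795.02
Step 2 — 2 * pi * n = 2 * pi * 3.88 = 24.378759
Step 3 — denominator = 24.378759 * 62362 = 1520308.17
Step 4 — eta = 622795.02 / 1520308.17 ≈ 0.40965 (5 s.f.)

0.40965


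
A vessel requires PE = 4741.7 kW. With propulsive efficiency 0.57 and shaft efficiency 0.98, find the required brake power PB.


Formula: PB = PE / (eta_D * eta_S)
Step 1 — combined efficiency = eta_D * eta_S = 0.57 * 0.98 = 0.5586
Step 2 — PB = 4741.7 / 0.5586 ≈ 8488.5 kW (5 s.f.)

8488.5 kW


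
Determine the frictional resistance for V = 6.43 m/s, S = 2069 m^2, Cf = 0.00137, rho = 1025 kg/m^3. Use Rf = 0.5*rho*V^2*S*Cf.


Formula: Rf = 0.5 * rho * V^2 * S * Cf
Step 1 — V^2 = 6.43^2 = 41.3449
Step 2 — 0.5 * rho * V^2 = 0.5 * 1025 * 41.3449 = 21189.26125
Step 3 — Rf = 21189.26125 * 2069 * 0.00137 ≈ 60062 N (5 s.f.)

60062 N


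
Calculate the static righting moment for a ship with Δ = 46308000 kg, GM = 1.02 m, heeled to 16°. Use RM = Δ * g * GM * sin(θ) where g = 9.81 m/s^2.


Formula: GZ = GM * sin(theta); RM = disp * g * GZ
Step 1 — GZ = 1.02 * sin(16°) = 1.02 * 0.275637 = 0.28115 m
Step 2 — RM = 46308000 * 9.81 * 0.28115 ≈ 127720000 N·m (5 s.f.)

127720000 N·m


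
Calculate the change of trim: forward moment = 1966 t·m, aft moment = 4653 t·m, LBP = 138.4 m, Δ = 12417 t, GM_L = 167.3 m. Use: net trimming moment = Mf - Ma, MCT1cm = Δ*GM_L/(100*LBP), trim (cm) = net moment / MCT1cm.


Formula: net trimming moment = Mf - Ma; MCT1cm = Δ*GM_L/(100*LBP); trim = net moment / MCT1cm
Step 1 — net trimming moment = 1966 - 4653 = -2687 t·m
Step 2 — MCT1cm = 12417 * 167.3 / (100 * 138.4) = 150.0986 t·m/cm
Step 3 — trim = -2687 / 150.0986 ≈ -17.902 cm (5 s.f.)

-17.902 cm


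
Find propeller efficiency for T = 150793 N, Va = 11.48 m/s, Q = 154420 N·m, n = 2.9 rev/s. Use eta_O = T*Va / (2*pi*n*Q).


Formula: eta = T * Va / (2 * pi * n * Q)
Step 1 — numerator = T * Va = 150793 * 11.48 = 1731103.64
Step 2 — 2 * pi * n = 2 * pi * 2.9 = 18.221237
Step 3 — denominator = 18.221237 * 154420 = 2813723.42
Step 4 — eta = 1731103.64 / 2813723.42 ≈ 0.61524 (5 s.f.)

0.61524


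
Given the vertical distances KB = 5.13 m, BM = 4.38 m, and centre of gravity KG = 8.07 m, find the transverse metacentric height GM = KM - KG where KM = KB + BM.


Formula: GM = KB + BM - KG
Step 1 — KM = KB + BM = 5.13 + 4.38 = 9.51 m
Step 2 — GM = KM - KG = 9.51 - 8.07 = 1.44 m

1.44 m


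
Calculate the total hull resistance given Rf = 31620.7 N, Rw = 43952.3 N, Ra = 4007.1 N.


Formula: Rt = Rf + Rw + Ra
Substituting: Rt = 31620.7 + 43952.3 + 4007.1
Result: Rt = 79580.1 N

79580.1 N


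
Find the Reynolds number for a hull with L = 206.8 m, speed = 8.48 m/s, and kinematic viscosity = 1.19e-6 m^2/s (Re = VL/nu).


Formula: Re = V * L / nu
Step 1 — V * L = 8.48 * 206.8 = 1753.664 m^2/s
Step 2 — Re = 1753.664 / 1.19e-6 = 1.47e+09

1.47e+09


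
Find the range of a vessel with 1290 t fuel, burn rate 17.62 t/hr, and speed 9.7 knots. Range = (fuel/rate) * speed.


Formula: endurance = fuel / rate; range = endurance * speed
Step 1 — endurance = 1290 / 17.62 = 73.2123 hours
Step 2 — range = 73.2123 * 9.7 ≈ 710.16 nautical miles (5 s.f.)

710.16 NM


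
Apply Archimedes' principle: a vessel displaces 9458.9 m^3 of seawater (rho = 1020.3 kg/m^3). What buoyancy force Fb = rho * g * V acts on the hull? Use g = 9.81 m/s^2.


Formula: Fb = rho * g * V
Substituting: Fb = 1020.3 * 9.81 * 9458.9
Intermediate: 1020.3 * 9.81 = 10009.143
Result: Fb = 10009.143 * 9458.9 ≈ 94675000 N (5 s.f.)

94675000 N


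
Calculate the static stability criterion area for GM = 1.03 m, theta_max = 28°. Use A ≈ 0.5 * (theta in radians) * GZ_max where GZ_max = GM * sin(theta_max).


Formula: GZ_max = GM * sin(theta); Area = 0.5 * theta_rad * GZ_max
Step 1 — GZ_max = 1.03 * sin(28°) = 1.03 * 0.469472 = 0.483556 m
Step 2 — theta_rad = 28 * pi/180 = 0.488692 rad
Step 3 — Area = 0.5 * 0.488692 * 0.483556 ≈ 0.11815 m·rad (5 s.f.)

0.11815 m·rad


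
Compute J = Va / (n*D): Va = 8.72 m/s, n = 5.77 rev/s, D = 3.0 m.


Formula: J = Va / (n * D)
Step 1 — n * D = 5.77 * 3.0 = 17.31
Step 2 — J = 8.72 / 17.31 ≈ 0.50376 (5 s.f.)

0.50376


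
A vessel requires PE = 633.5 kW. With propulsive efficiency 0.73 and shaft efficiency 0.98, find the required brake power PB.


Formula: PB = PE / (eta_D * eta_S)
Step 1 — combined efficiency = eta_D * eta_S = 0.73 * 0.98 = 0.7154
Step 2 — PB = 633.5 / 0.7154 ≈ 885.52 kW (5 s.f.)

885.52 kW


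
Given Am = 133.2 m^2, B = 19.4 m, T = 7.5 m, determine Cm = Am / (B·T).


Formula: Cm = Am / (B * T)
Step 1 — B * T = 19.4 * 7.5 = 145.5 m^2
Step 2 — Cm = 133.2 / 145.5 ≈ 0.91546 (5 s.f.)

0.91546


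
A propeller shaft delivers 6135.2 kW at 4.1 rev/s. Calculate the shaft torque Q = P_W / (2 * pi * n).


Formula: Q = P_W / (2 * pi * n)
Step 1 — P_W = 6135.2 kW * 1000 = 6135200.0 W
Step 2 — 2 * pi * n = 2 * pi * 4.1 = 25.76106
Step 3 — Q = 6135200.0 / 25.76106 ≈ 238160 N·m (5 s.f.)

238160 N·m


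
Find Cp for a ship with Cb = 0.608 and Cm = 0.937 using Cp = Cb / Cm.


Formula: Cp = Cb / Cm
Substituting: Cp = 0.608 / 0.937
Result: Cp ≈ 0.64888 (5 s.f.)

0.64888


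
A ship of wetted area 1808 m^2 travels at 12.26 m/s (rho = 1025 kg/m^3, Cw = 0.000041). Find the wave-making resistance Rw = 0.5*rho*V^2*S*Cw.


Formula: Rw = 0.5 * rho * V^2 * S * Cw
Step 1 — V^2 = 12.26^2 = 150.3076
Step 2 — 0.5 * rho * V^2 = 0.5 * 1025 * 150.3076 = 77032.645
Step 3 — Rw = 77032.645 * 1808 * 0.000041 ≈ 5710.3 N (5 s.f.)

5710.3 N


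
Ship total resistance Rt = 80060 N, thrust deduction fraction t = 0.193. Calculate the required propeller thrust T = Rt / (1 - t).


Formula: T = Rt / (1 - t)
Step 1 — (1 - t) = 1 - 0.193 = 0.807
Step 2 — T = 80060 / 0.807 ≈ 99207 N (5 s.f.)

99207 N


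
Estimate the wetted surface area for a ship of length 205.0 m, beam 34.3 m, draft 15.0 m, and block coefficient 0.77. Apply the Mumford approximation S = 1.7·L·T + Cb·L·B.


Formula: S = 1.7*L*T + V/T with V = Cb*L*B*T, i.e. S = L * (1.7*T + Cb*B)
Step 1 — 1.7*T = 1.7 * 15.0 = 25.5 m
Step 2 — Cb*B = 0.77 * 34.3 = 26.411 m
Step 3 — 1.7*T + Cb*B = 25.5 + 26.411 = 51.911 m
Step 4 — S = 205.0 * 51.911 ≈ 10642 m^2 (5 s.f.)

10642 m^2


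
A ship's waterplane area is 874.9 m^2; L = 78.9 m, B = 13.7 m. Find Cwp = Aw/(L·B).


Formula: Cwp = Aw / (L * B)
Step 1 — L * B = 78.9 * 13.7 = 1080.93 m^2
Step 2 — Cwp = 874.9 / 1080.93 ≈ 0.80940 (5 s.f.)

0.80940


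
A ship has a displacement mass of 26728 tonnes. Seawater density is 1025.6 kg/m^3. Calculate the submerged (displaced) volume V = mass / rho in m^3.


Formula: V = mass / rho
Step 1 — convert tonnes to kg: 26728 t * 1000 = 26728000 kg
Step 2 — V = 26728000 / 1025.6 ≈ 26061 m^3 (5 s.f.)

26061 m^3


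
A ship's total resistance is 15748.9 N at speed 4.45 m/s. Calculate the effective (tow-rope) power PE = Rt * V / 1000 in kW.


Formula: PE = Rt * V / 1000 (kW)
Step 1 — PE (W) = 15748.9 * 4.45 = 70082.605 W
Step 2 — PE (kW) = 70082.605 / 1000 ≈ 70.083 kW (5 s.f.)

70.083 kW


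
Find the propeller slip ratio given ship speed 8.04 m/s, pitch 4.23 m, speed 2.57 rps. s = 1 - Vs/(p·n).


Formula: s = 1 - Vs / (p * n)
Step 1 — p * n = 4.23 * 2.57 = 10.8711
Step 2 — Vs / (p*n) = 8.04 / 10.8711 = 0.739576 (6 d.p.)
Step 3 — s = 1 - 0.739576 = 0.260424

0.260424


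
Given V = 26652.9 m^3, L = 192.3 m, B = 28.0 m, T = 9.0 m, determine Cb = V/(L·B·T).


Formula: Cb = V / (L * B * T)
Step 1 — L * B * T = 192.3 * 28.0 * 9.0 = 48459.6 m^3
Step 2 — Cb = 26652.9 / 48459.6 ≈ 0.55000 (5 s.f.)

0.55000


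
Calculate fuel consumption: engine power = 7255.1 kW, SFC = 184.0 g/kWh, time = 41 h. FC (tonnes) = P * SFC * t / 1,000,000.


Formula: FC (tonnes) = P * SFC * t / 1,000,000
Step 1 — P * SFC * t = 7255.1 * 184.0 * 41 = 54732474.4 g
Step 2 — FC (tonnes) = 54732474.4 / 1,000,000 ≈ 54.732 tonnes (5 s.f.)

54.732 tonnes


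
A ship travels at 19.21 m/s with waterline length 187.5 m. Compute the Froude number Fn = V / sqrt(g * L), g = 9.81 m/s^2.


Formula: Fn = V / sqrt(g * L)
Step 1 — g * L = 9.81 * 187.5 = 1839.375
Step 2 — sqrt(g * L) = sqrt(1839.375) = 42.887935
Step 3 — Fn = 19.21 / 42.887935 ≈ 0.44791 (5 s.f.)

0.44791


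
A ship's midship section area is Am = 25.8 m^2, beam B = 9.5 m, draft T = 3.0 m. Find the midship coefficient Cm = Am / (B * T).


Formula: Cm = Am / (B * T)
Step 1 — B * T = 9.5 * 3.0 = 28.5 m^2
Step 2 — Cm = 25.8 / 28.5 ≈ 0.90526 (5 s.f.)

0.90526


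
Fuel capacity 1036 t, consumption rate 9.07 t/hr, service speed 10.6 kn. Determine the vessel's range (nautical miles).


Formula: endurance = fuel / rate; range = endurance * speed
Step 1 — endurance = 1036 / 9.07 = 114.2227 hours
Step 2 — range = 114.2227 * 10.6 ≈ 1210.8 nautical miles (5 s.f.)

1210.8 NM


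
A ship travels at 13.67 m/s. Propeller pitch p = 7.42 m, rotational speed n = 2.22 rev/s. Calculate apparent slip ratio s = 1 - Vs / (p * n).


Formula: s = 1 - Vs / (p * n)
Step 1 — p * n = 7.42 * 2.22 = 16.4724
Step 2 — Vs / (p*n) = 13.67 / 16.4724 = 0.829873 (6 d.p.)
Step 3 — s = 1 - 0.829873 = 0.170127

0.170127


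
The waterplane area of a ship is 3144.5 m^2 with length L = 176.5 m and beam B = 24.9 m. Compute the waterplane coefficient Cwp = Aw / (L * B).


Formula: Cwp = Aw / (L * B)
Step 1 — L * B = 176.5 * 24.9 = 4394.85 m^2
Step 2 — Cwp = 3144.5 / 4394.85 ≈ 0.71550 (5 s.f.)

0.71550


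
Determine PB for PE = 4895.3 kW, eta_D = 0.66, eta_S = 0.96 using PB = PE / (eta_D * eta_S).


Formula: PB = PE / (eta_D * eta_S)
Step 1 — combined efficiency = eta_D * eta_S = 0.66 * 0.96 = 0.6336
Step 2 — PB = 4895.3 / 0.6336 ≈ 7726.2 kW (5 s.f.)

7726.2 kW


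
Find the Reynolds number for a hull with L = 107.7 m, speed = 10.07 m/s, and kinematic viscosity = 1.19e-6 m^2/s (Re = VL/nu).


Formula: Re = V * L / nu
Step 1 — V * L = 10.07 * 107.7 = 1084.539 m^2/s
Step 2 — Re = 1084.539 / 1.19e-6 = 9.11e+08

9.11e+08


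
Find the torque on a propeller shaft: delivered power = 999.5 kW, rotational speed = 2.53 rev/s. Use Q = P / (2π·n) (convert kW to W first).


Formula: Q = P_W / (2 * pi * n)
Step 1 — P_W = 999.5 kW * 1000 = 999500.0 W
Step 2 — 2 * pi * n = 2 * pi * 2.53 = 15.896459
Step 3 — Q = 999500.0 / 15.896459 ≈ 62876 N·m (5 s.f.)

62876 N·m


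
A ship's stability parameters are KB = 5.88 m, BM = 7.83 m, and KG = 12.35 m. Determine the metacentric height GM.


Formula: GM = KB + BM - KG
Step 1 — KM = KB + BM = 5.88 + 7.83 = 13.71 m
Step 2 — GM = KM - KG = 13.71 - 12.35 = 1.36 m

1.36 m


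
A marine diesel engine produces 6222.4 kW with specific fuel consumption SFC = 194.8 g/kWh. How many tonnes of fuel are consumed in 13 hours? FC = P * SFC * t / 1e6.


Formula: FC (tonnes) = P * SFC * t / 1,000,000
Step 1 — P * SFC * t = 6222.4 * 194.8 * 13 = 15757605.76 g
Step 2 — FC (tonnes) = 15757605.76 / 1,000,000 ≈ 15.758 tonnes (5 s.f.)

15.758 tonnes


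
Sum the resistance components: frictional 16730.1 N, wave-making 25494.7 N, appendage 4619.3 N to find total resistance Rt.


Formula: Rt = Rf + Rw + Ra
Substituting: Rt = 16730.1 + 25494.7 + 4619.3
Result: Rt = 46844.1 N

46844.1 N


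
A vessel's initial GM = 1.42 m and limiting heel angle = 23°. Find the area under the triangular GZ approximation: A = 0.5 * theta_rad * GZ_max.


Formula: GZ_max = GM * sin(theta); Area = 0.5 * theta_rad * GZ_max
Step 1 — GZ_max = 1.42 * sin(23°) = 1.42 * 0.390731 = 0.554838 m
Step 2 — theta_rad = 23 * pi/180 = 0.401426 rad
Step 3 — Area = 0.5 * 0.401426 * 0.554838 ≈ 0.11136 m·rad (5 s.f.)

0.11136 m·rad


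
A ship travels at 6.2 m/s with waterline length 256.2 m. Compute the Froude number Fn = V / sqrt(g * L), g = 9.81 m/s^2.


Formula: Fn = V / sqrt(g * L)
Step 1 — g * L = 9.81 * 256.2 = 2513.322
Step 2 — sqrt(g * L) = sqrt(2513.322) = 50.133043
Step 3 — Fn = 6.2 / 50.133043 ≈ 0.12367 (5 s.f.)

0.12367


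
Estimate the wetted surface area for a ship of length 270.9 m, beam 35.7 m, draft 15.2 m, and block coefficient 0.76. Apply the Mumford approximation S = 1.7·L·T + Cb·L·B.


Formula: S = 1.7*L*T + V/T with V = Cb*L*B*T, i.e. S = L * (1.7*T + Cb*B)
Step 1 — 1.7*T = 1.7 * 15.2 = 25.84 m
Step 2 — Cb*B = 0.76 * 35.7 = 27.132 m
Step 3 — 1.7*T + Cb*B = 25.84 + 27.132 = 52.972 m
Step 4 — S = 270.9 * 52.972 ≈ 14350 m^2 (5 s.f.)

14350 m^2


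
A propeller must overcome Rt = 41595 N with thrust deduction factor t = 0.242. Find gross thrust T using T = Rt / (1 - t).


Formula: T = Rt / (1 - t)
Step 1 — (1 - t) = 1 - 0.242 = 0.758
Step 2 — T = 41595 / 0.758 ≈ 54875 N (5 s.f.)

54875 N


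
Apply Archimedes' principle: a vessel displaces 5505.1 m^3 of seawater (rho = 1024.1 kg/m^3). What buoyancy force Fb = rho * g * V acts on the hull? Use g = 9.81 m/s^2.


Formula: Fb = rho * g * V
Substituting: Fb = 1024.1 * 9.81 * 5505.1
Intermediate: 1024.1 * 9.81 = 10046.421
Result: Fb = 10046.421 * 5505.1 ≈ 55307000 N (5 s.f.)

55307000 N


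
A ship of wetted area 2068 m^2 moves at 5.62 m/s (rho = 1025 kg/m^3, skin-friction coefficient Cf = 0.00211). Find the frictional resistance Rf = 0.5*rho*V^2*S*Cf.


Formula: Rf = 0.5 * rho * V^2 * S * Cf
Step 1 — V^2 = 5.62^2 = 31.5844
Step 2 — 0.5 * rho * V^2 = 0.5 * 1025 * 31.5844 = 16187.005
Step 3 — Rf = 16187.005 * 2068 * 0.00211 ≈ 70632 N (5 s.f.)

70632 N


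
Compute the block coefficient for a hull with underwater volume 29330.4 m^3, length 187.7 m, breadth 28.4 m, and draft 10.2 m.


Formula: Cb = V / (L * B * T)
Step 1 — L * B * T = 187.7 * 28.4 * 10.2 = 54372.936 m^3
Step 2 — Cb = 29330.4 / 54372.936 ≈ 0.53943 (5 s.f.)

0.53943


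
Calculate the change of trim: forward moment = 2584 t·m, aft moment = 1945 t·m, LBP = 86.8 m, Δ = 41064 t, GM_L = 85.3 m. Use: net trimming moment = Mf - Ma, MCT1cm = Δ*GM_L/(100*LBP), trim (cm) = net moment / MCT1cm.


Formula: net trimming moment = Mf - Ma; MCT1cm = Δ*GM_L/(100*LBP); trim = net moment / MCT1cm
Step 1 — net trimming moment = 2584 - 1945 = 639 t·m
Step 2 — MCT1cm = 41064 * 85.3 / (100 * 86.8) = 403.5437 t·m/cm
Step 3 — trim = 639 / 403.5437 ≈ 1.5835 cm (5 s.f.)

1.5835 cm


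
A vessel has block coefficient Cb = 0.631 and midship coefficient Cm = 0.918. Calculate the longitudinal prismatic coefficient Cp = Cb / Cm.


Formula: Cp = Cb / Cm
Substituting: Cp = 0.631 / 0.918
Result: Cp ≈ 0.68736 (5 s.f.)

0.68736


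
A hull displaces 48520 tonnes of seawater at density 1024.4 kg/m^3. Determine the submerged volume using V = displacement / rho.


Formula: V = mass / rho
Step 1 — convert tonnes to kg: 48520 t * 1000 = 48520000 kg
Step 2 — V = 48520000 / 1024.4 ≈ 47364 m^3 (5 s.f.)

47364 m^3


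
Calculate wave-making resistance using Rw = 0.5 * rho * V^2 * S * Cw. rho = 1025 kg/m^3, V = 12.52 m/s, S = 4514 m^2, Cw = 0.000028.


Formula: Rw = 0.5 * rho * V^2 * S * Cw
Step 1 — V^2 = 12.52^2 = 156.7504
Step 2 — 0.5 * rho * V^2 = 0.5 * 1025 * 156.7504 = 80334.58
Step 3 — Rw = 80334.58 * 4514 * 0.000028 ≈ 10154 N (5 s.f.)

10154 N


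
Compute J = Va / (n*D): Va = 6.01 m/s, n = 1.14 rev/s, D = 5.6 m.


Formula: J = Va / (n * D)
Step 1 — n * D = 1.14 * 5.6 = 6.384
Step 2 — J = 6.01 / 6.384 ≈ 0.94142 (5 s.f.)

0.94142


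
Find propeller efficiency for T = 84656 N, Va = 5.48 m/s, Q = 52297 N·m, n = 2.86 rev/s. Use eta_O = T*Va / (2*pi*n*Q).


Formula: eta = T * Va / (2 * pi * n * Q)
Step 1 — numerator = T * Va = 84656 * 5.48 = 463914.88
Step 2 — 2 * pi * n = 2 * pi * 2.86 = 17.96991
Step 3 — denominator = 17.96991 * 52297 = 939772.38
Step 4 — eta = 463914.88 / 939772.38 ≈ 0.49365 (5 s.f.)

0.49365


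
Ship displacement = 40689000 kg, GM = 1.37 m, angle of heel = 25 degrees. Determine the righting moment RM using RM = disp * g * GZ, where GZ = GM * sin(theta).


Formula: GZ = GM * sin(theta); RM = disp * g * GZ
Step 1 — GZ = 1.37 * sin(25°) = 1.37 * 0.422618 = 0.578987 m
Step 2 — RM = 40689000 * 9.81 * 0.578987 ≈ 231110000 N·m (5 s.f.)

231110000 N·m


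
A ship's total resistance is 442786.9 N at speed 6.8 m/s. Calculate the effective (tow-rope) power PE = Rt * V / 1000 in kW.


Formula: PE = Rt * V / 1000 (kW)
Step 1 — PE (W) = 442786.9 * 6.8 = 3010950.92 W
Step 2 — PE (kW) = 3010950.92 / 1000 ≈ 3011.0 kW (5 s.f.)

3011.0 kW


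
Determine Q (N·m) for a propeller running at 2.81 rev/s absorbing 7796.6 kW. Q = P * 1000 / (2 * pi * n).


Formula: Q = P_W / (2 * pi * n)
Step 1 — P_W = 7796.6 kW * 1000 = 7796600.0 W
Step 2 — 2 * pi * n = 2 * pi * 2.81 = 17.655751
Step 3 — Q = 7796600.0 / 17.655751 ≈ 441590 N·m (5 s.f.)

441590 N·m


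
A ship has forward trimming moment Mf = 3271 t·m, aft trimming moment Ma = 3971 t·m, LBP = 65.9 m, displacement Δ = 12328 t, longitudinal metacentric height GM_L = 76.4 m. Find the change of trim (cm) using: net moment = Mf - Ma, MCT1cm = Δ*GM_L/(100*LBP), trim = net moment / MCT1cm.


Formula: net trimming moment = Mf - Ma; MCT1cm = Δ*GM_L/(100*LBP); trim = net moment / MCT1cm
Step 1 — net trimming moment = 3271 - 3971 = -700 t·m
Step 2 — MCT1cm = 12328 * 76.4 / (100 * 65.9) = 142.9225 t·m/cm
Step 3 — trim = -700 / 142.9225 ≈ -4.8978 cm (5 s.f.)

-4.8978 cm


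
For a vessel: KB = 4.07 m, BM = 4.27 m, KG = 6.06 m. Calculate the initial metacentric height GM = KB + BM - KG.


Formula: GM = KB + BM - KG
Step 1 — KM = KB + BM = 4.07 + 4.27 = 8.34 m
Step 2 — GM = KM - KG = 8.34 - 6.06 = 2.28 m

2.28 m


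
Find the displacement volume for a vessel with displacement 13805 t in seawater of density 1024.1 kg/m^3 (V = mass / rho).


Formula: V = mass / rho
Step 1 — convert tonnes to kg: 13805 t * 1000 = 13805000 kg
Step 2 — V = 13805000 / 1024.1 ≈ 13480 m^3 (5 s.f.)

13480 m^3


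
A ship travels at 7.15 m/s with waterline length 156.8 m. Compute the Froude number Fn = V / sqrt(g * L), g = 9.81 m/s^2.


Formula: Fn = V / sqrt(g * L)
Step 1 — g * L = 9.81 * 156.8 = 1538.208
Step 2 — sqrt(g * L) = sqrt(1538.208) = 39.219995
Step 3 — Fn = 7.15 / 39.219995 ≈ 0.18230 (5 s.f.)

0.18230


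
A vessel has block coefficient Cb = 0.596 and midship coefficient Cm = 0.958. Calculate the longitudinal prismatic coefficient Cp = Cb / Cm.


Formula: Cp = Cb / Cm
Substituting: Cp = 0.596 / 0.958
Result: Cp ≈ 0.62213 (5 s.f.)

0.62213


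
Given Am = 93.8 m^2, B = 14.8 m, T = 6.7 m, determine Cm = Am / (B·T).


Formula: Cm = Am / (B * T)
Step 1 — B * T = 14.8 * 6.7 = 99.16 m^2
Step 2 — Cm = 93.8 / 99.16 ≈ 0.94595 (5 s.f.)

0.94595


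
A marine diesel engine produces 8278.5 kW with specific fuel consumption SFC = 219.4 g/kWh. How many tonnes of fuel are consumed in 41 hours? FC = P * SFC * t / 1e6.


Formula: FC (tonnes) = P * SFC * t / 1,000,000
Step 1 — P * SFC * t = 8278.5 * 219.4 * 41 = 74468418.9 g
Step 2 — FC (tonnes) = 74468418.9 / 1,000,000 ≈ 74.468 tonnes (5 s.f.)

74.468 tonnes


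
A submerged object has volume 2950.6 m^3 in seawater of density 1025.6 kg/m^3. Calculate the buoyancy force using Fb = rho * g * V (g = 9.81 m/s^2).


Formula: Fb = rho * g * V
Substituting: Fb = 1025.6 * 9.81 * 2950.6
Intermediate: 1025.6 * 9.81 = 10061.136
Result: Fb = 10061.136 * 2950.6 ≈ 29686000 N (5 s.f.)

29686000 N


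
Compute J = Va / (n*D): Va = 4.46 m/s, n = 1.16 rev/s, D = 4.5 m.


Formula: J = Va / (n * D)
Step 1 — n * D = 1.16 * 4.5 = 5.22
Step 2 — J = 4.46 / 5.22 ≈ 0.85441 (5 s.f.)

0.85441


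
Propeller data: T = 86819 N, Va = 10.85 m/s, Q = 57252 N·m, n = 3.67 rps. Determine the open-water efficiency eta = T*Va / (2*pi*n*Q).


Formula: eta = T * Va / (2 * pi * n * Q)
Step 1 — numerator = T * Va = 86819 * 10.85 = 941986.15
Step 2 — 2 * pi * n = 2 * pi * 3.67 = 23.05929
Step 3 — denominator = 23.05929 * 57252 = 1320190.47
Step 4 — eta = 941986.15 / 1320190.47 ≈ 0.71352 (5 s.f.)

0.71352


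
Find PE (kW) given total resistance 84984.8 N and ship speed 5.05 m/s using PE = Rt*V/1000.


Formula: PE = Rt * V / 1000 (kW)
Step 1 — PE (W) = 84984.8 * 5.05 = 429173.24 W
Step 2 — PE (kW) = 429173.24 / 1000 ≈ 429.17 kW (5 s.f.)

429.17 kW


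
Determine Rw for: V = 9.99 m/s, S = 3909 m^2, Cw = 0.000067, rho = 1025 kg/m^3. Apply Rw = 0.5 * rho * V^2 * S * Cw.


Formula: Rw = 0.5 * rho * V^2 * S * Cw
Step 1 — V^2 = 9.99^2 = 99.8001
Step 2 — 0.5 * rho * V^2 = 0.5 * 1025 * 99.8001 = 51147.55125
Step 3 — Rw = 51147.55125 * 3909 * 0.000067 ≈ 13396 N (5 s.f.)

13396 N


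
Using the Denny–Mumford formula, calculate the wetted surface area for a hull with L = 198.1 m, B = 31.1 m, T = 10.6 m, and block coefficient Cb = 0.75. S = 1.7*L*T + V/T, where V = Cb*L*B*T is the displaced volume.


Formula: S = 1.7*L*T + V/T with V = Cb*L*B*T, i.e. S = L * (1.7*T + Cb*B)
Step 1 — 1.7*T = 1.7 * 10.6 = 18.02 m
Step 2 — Cb*B = 0.75 * 31.1 = 23.325 m
Step 3 — 1.7*T + Cb*B = 18.02 + 23.325 = 41.345 m
Step 4 — S = 198.1 * 41.345 ≈ 8190.4 m^2 (5 s.f.)

8190.4 m^2


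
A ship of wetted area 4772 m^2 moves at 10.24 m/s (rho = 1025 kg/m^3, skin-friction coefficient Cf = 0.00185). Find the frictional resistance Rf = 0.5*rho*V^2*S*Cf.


Formula: Rf = 0.5 * rho * V^2 * S * Cf
Step 1 — V^2 = 10.24^2 = 104.8576
Step 2 — 0.5 * rho * V^2 = 0.5 * 1025 * 104.8576 = 53739.52
Step 3 — Rf = 53739.52 * 4772 * 0.00185 ≈ 474420 N (5 s.f.)

474420 N


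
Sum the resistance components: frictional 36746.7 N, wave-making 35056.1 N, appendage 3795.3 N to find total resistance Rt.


Formula: Rt = Rf + Rw + Ra
Substituting: Rt = 36746.7 + 35056.1 + 3795.3
Result: Rt = 75598.1 N

75598.1 N


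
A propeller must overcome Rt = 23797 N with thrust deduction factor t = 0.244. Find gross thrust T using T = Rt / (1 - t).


Formula: T = Rt / (1 - t)
Step 1 — (1 - t) = 1 - 0.244 = 0.756
Step 2 — T = 23797 / 0.756 ≈ 31478 N (5 s.f.)

31478 N


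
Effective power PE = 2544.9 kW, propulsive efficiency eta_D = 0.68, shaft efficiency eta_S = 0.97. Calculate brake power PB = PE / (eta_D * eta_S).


Formula: PB = PE / (eta_D * eta_S)
Step 1 — combined efficiency = eta_D * eta_S = 0.68 * 0.97 = 0.6596
Step 2 — PB = 2544.9 / 0.6596 ≈ 3858.2 kW (5 s.f.)

3858.2 kW


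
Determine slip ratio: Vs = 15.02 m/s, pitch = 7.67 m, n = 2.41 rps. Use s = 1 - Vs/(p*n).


Formula: s = 1 - Vs / (p * n)
Step 1 — p * n = 7.67 * 2.41 = 18.4847
Step 2 — Vs / (p*n) = 15.02 / 18.4847 = 0.812564 (6 d.p.)
Step 3 — s = 1 - 0.812564 = 0.187436

0.187436


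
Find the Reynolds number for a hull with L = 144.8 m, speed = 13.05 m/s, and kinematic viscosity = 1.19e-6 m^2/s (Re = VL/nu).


Formula: Re = V * L / nu
Step 1 — V * L = 13.05 * 144.8 = 1889.64 m^2/s
Step 2 — Re = 1889.64 / 1.19e-6 = 1.59e+09

1.59e+09


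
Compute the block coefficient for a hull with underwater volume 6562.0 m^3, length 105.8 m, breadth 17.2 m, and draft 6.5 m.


Formula: Cb = V / (L * B * T)
Step 1 — L * B * T = 105.8 * 17.2 * 6.5 = 11828.44 m^3
Step 2 — Cb = 6562.0 / 11828.44 ≈ 0.55476 (5 s.f.)

0.55476


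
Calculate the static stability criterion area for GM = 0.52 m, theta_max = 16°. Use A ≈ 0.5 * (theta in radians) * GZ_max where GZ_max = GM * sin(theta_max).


Formula: GZ_max = GM * sin(theta); Area = 0.5 * theta_rad * GZ_max
Step 1 — GZ_max = 0.52 * sin(16°) = 0.52 * 0.275637 = 0.143331 m
Step 2 — theta_rad = 16 * pi/180 = 0.279253 rad
Step 3 — Area = 0.5 * 0.279253 * 0.143331 ≈ 0.020013 m·rad (5 s.f.)

0.020013 m·rad


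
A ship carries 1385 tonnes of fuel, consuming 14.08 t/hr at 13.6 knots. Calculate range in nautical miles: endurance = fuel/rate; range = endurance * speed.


Formula: endurance = fuel / rate; range = endurance * speed
Step 1 — endurance = 1385 / 14.08 = 98.3665 hours
Step 2 — range = 98.3665 * 13.6 ≈ 1337.8 nautical miles (5 s.f.)

1337.8 NM


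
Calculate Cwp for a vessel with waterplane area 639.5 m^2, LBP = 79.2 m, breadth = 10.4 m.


Formula: Cwp = Aw / (L * B)
Step 1 — L * B = 79.2 * 10.4 = 823.68 m^2
Step 2 — Cwp = 639.5 / 823.68 ≈ 0.77639 (5 s.f.)

0.77639


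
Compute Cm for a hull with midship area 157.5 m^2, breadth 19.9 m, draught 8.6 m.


Formula: Cm = Am / (B * T)
Step 1 — B * T = 19.9 * 8.6 = 171.14 m^2
Step 2 — Cm = 157.5 / 171.14 ≈ 0.92030 (5 s.f.)

0.92030


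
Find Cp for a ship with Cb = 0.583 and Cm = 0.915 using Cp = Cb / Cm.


Formula: Cp = Cb / Cm
Substituting: Cp = 0.583 / 0.915
Result: Cp ≈ 0.63716 (5 s.f.)

0.63716


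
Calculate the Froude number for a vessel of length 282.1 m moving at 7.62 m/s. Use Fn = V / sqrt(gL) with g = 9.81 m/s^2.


Formula: Fn = V / sqrt(g * L)
Step 1 — g * L = 9.81 * 282.1 = 2767.401
Step 2 — sqrt(g * L) = sqrt(2767.401) = 52.606093
Step 3 — Fn = 7.62 / 52.606093 ≈ 0.14485 (5 s.f.)

0.14485


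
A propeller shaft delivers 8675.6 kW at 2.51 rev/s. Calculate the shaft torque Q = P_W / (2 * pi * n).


Formula: Q = P_W / (2 * pi * n)
Step 1 — P_W = 8675.6 kW * 1000 = 8675600.0 W
Step 2 — 2 * pi * n = 2 * pi * 2.51 = 15.770795
Step 3 — Q = 8675600.0 / 15.770795 ≈ 550110 N·m (5 s.f.)

550110 N·m


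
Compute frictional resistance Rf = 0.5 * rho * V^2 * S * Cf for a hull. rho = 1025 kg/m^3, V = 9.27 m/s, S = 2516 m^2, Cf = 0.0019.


Formula: Rf = 0.5 * rho * V^2 * S * Cf
Step 1 — V^2 = 9.27^2 = 85.9329
Step 2 — 0.5 * rho * V^2 = 0.5 * 1025 * 85.9329 = 44040.61125
Step 3 — Rf = 44040.61125 * 2516 * 0.0019 ≈ 210530 N (5 s.f.)

210530 N


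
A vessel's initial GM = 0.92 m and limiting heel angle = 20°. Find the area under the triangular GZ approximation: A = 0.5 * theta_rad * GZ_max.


Formula: GZ_max = GM * sin(theta); Area = 0.5 * theta_rad * GZ_max
Step 1 — GZ_max = 0.92 * sin(20°) = 0.92 * 0.34202 = 0.314658 m
Step 2 — theta_rad = 20 * pi/180 = 0.349066 rad
Step 3 — Area = 0.5 * 0.349066 * 0.314658 ≈ 0.054918 m·rad (5 s.f.)

0.054918 m·rad


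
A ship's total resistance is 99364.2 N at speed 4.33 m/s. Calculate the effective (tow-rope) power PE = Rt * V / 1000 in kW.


Formula: PE = Rt * V / 1000 (kW)
Step 1 — PE (W) = 99364.2 * 4.33 = 430246.986 W
Step 2 — PE (kW) = 430246.986 / 1000 ≈ 430.25 kW (5 s.f.)

430.25 kW


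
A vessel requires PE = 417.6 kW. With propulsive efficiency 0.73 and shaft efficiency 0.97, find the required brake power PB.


Formula: PB = PE / (eta_D * eta_S)
Step 1 — combined efficiency = eta_D * eta_S = 0.73 * 0.97 = 0.7081
Step 2 — PB = 417.6 / 0.7081 ≈ 589.75 kW (5 s.f.)

589.75 kW


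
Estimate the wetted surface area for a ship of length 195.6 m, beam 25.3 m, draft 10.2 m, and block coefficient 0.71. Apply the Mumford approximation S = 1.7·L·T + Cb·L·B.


Formula: S = 1.7*L*T + V/T with V = Cb*L*B*T, i.e. S = L * (1.7*T + Cb*B)
Step 1 — 1.7*T = 1.7 * 10.2 = 17.34 m
Step 2 — Cb*B = 0.71 * 25.3 = 17.963 m
Step 3 — 1.7*T + Cb*B = 17.34 + 17.963 = 35.303 m
Step 4 — S = 195.6 * 35.303 ≈ 6905.3 m^2 (5 s.f.)

6905.3 m^2


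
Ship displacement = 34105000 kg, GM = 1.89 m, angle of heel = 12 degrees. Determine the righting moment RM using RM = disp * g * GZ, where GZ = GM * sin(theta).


Formula: GZ = GM * sin(theta); RM = disp * g * GZ
Step 1 — GZ = 1.89 * sin(12°) = 1.89 * 0.207912 = 0.392954 m
Step 2 — RM = 34105000 * 9.81 * 0.392954 ≈ 131470000 N·m (5 s.f.)

131470000 N·m


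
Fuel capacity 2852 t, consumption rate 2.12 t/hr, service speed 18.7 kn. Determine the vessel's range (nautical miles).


Formula: endurance = fuel / rate; range = endurance * speed
Step 1 — endurance = 2852 / 2.12 = 1345.283 hours
Step 2 — range = 1345.283 * 18.7 ≈ 25157 nautical miles (5 s.f.)

25157 NM


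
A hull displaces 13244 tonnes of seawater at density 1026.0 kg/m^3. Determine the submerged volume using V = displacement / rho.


Formula: V = mass / rho
Step 1 — convert tonnes to kg: 13244 t * 1000 = 13244000 kg
Step 2 — V = 13244000 / 1026.0 ≈ 12908 m^3 (5 s.f.)

12908 m^3


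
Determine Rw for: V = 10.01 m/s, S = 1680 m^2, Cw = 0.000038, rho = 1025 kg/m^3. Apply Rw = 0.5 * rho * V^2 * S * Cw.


Formula: Rw = 0.5 * rho * V^2 * S * Cw
Step 1 — V^2 = 10.01^2 = 100.2001
Step 2 — 0.5 * rho * V^2 = 0.5 * 1025 * 100.2001 = 51352.55125
Step 3 — Rw = 51352.55125 * 1680 * 0.000038 ≈ 3278.3 N (5 s.f.)

3278.3 N


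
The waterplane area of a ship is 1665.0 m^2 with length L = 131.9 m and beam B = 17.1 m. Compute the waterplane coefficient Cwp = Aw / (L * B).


Formula: Cwp = Aw / (L * B)
Step 1 — L * B = 131.9 * 17.1 = 2255.49 m^2
Step 2 — Cwp = 1665.0 / 2255.49 ≈ 0.73820 (5 s.f.)

0.73820


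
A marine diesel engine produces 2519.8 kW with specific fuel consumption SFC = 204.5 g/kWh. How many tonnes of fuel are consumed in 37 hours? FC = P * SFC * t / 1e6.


Formula: FC (tonnes) = P * SFC * t / 1,000,000
Step 1 — P * SFC * t = 2519.8 * 204.5 * 37 = 19066066.7 g
Step 2 — FC (tonnes) = 19066066.7 / 1,000,000 ≈ 19.066 tonnes (5 s.f.)

19.066 tonnes


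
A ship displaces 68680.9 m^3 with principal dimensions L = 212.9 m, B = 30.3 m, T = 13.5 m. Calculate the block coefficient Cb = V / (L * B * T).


Formula: Cb = V / (L * B * T)
Step 1 — L * B * T = 212.9 * 30.3 * 13.5 = 87086.745 m^3
Step 2 — Cb = 68680.9 / 87086.745 ≈ 0.78865 (5 s.f.)

0.78865


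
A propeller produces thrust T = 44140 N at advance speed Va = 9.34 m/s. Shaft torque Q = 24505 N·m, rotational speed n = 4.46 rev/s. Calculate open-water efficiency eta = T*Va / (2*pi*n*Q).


Formula: eta = T * Va / (2 * pi * n * Q)
Step 1 — numerator = T * Va = 44140 * 9.34 = 412267.6
Step 2 — 2 * pi * n = 2 * pi * 4.46 = 28.023006
Step 3 — denominator = 28.023006 * 24505 = 686703.76
Step 4 — eta = 412267.6 / 686703.76 ≈ 0.60036 (5 s.f.)

0.60036


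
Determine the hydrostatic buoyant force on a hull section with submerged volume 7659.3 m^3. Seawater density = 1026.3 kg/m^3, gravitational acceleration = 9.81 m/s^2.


Formula: Fb = rho * g * V
Substituting: Fb = 1026.3 * 9.81 * 7659.3
Intermediate: 1026.3 * 9.81 = 10068.003
Result: Fb = 10068.003 * 7659.3 ≈ 77114000 N (5 s.f.)

77114000 N


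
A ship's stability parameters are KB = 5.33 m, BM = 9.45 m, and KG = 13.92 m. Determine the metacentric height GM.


Formula: GM = KB + BM - KG
Step 1 — KM = KB + BM = 5.33 + 9.45 = 14.78 m
Step 2 — GM = KM - KG = 14.78 - 13.92 = 0.86 m

0.86 m


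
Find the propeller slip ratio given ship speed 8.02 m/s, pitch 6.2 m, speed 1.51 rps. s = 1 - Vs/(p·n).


Formula: s = 1 - Vs / (p * n)
Step 1 — p * n = 6.2 * 1.51 = 9.362
Step 2 — Vs / (p*n) = 8.02 / 9.362 = 0.856655 (6 d.p.)
Step 3 — s = 1 - 0.856655 = 0.143345

0.143345


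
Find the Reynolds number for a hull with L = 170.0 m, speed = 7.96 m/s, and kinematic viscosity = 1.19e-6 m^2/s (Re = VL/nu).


Formula: Re = V * L / nu
Step 1 — V * L = 7.96 * 170.0 = 1353.2 m^2/s
Step 2 — Re = 1353.2 / 1.19e-6 = 1.14e+09

1.14e+09


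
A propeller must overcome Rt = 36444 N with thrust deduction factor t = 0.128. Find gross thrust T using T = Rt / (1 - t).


Formula: T = Rt / (1 - t)
Step 1 — (1 - t) = 1 - 0.128 = 0.872
Step 2 — T = 36444 / 0.872 ≈ 41794 N (5 s.f.)

41794 N


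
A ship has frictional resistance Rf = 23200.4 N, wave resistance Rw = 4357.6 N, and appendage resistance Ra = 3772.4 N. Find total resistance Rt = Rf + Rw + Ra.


Formula: Rt = Rf + Rw + Ra
Substituting: Rt = 23200.4 + 4357.6 + 3772.4
Result: Rt = 31330.4 N

31330.4 N


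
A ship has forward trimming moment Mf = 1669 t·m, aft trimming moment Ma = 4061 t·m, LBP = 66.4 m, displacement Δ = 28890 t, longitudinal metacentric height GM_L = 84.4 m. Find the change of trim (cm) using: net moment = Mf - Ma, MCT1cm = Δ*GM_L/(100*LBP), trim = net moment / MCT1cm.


Formula: net trimming moment = Mf - Ma; MCT1cm = Δ*GM_L/(100*LBP); trim = net moment / MCT1cm
Step 1 — net trimming moment = 1669 - 4061 = -2392 t·m
Step 2 — MCT1cm = 28890 * 84.4 / (100 * 66.4) = 367.2163 t·m/cm
Step 3 — trim = -2392 / 367.2163 ≈ -6.5139 cm (5 s.f.)

-6.5139 cm


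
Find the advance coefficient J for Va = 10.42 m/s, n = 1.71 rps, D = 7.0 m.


Formula: J = Va / (n * D)
Step 1 — n * D = 1.71 * 7.0 = 11.97
Step 2 — J = 10.42 / 11.97 ≈ 0.87051 (5 s.f.)

0.87051


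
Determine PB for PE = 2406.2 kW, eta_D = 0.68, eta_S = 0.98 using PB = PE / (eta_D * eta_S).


Formula: PB = PE / (eta_D * eta_S)
Step 1 — combined efficiency = eta_D * eta_S = 0.68 * 0.98 = 0.6664
Step 2 — PB = 2406.2 / 0.6664 ≈ 3610.7 kW (5 s.f.)

3610.7 kW


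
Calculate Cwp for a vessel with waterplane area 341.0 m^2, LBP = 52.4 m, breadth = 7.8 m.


Formula: Cwp = Aw / (L * B)
Step 1 — L * B = 52.4 * 7.8 = 408.72 m^2
Step 2 — Cwp = 341.0 / 408.72 ≈ 0.83431 (5 s.f.)

0.83431


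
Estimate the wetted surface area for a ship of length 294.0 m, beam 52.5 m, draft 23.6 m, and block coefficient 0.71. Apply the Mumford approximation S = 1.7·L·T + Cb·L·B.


Formula: S = 1.7*L*T + V/T with V = Cb*L*B*T, i.e. S = L * (1.7*T + Cb*B)
Step 1 — 1.7*T = 1.7 * 23.6 = 40.12 m
Step 2 — Cb*B = 0.71 * 52.5 = 37.275 m
Step 3 — 1.7*T + Cb*B = 40.12 + 37.275 = 77.395 m
Step 4 — S = 294.0 * 77.395 ≈ 22754 m^2 (5 s.f.)

22754 m^2


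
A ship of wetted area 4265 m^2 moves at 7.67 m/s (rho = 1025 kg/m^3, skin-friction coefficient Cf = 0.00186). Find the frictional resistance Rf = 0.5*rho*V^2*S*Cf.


Formula: Rf = 0.5 * rho * V^2 * S * Cf
Step 1 — V^2 = 7.67^2 = 58.8289
Step 2 — 0.5 * rho * V^2 = 0.5 * 1025 * 58.8289 = 30149.81125
Step 3 — Rf = 30149.81125 * 4265 * 0.00186 ≈ 239180 N (5 s.f.)

239180 N


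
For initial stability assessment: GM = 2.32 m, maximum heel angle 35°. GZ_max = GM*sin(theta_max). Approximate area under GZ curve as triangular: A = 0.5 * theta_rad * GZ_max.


Formula: GZ_max = GM * sin(theta); Area = 0.5 * theta_rad * GZ_max
Step 1 — GZ_max = 2.32 * sin(35°) = 2.32 * 0.573576 = 1.330696 m
Step 2 — theta_rad = 35 * pi/180 = 0.610865 rad
Step 3 — Area = 0.5 * 0.610865 * 1.330696 ≈ 0.40644 m·rad (5 s.f.)

0.40644 m·rad
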